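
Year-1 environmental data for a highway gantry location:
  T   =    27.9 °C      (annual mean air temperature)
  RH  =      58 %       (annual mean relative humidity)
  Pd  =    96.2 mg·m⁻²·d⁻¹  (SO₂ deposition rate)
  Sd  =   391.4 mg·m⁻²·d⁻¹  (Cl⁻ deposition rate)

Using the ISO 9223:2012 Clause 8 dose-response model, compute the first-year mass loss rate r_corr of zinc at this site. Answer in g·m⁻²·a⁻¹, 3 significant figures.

zinc: f(T) = -0.071·(T−10) [T>10 °C] = -1.2709
  Pd branch = 0.0129·Pd^0.44·e^(0.046·RH+f) = 0.389 μm/a
  Sd branch = 0.0175·Sd^0.57·e^(0.008·RH+0.085·T) = 8.959 μm/a
  r_corr = 0.389 + 8.959 = 9.348 μm/a
Convert to mass loss: 9.348 μm/a × 7.14 g/cm³ = 66.75 g·m⁻²·a⁻¹

r_corr = 66.7 g·m⁻²·a⁻¹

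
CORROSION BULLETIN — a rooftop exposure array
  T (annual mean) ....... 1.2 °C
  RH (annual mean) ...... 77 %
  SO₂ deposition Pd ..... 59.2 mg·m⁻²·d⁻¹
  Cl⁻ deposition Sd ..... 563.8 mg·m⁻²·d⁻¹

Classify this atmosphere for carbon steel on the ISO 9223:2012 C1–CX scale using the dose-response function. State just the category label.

C5

carbon steel: temperature factor f = +0.150·(-8.8) = -1.3200
  SO₂ term: 1.77·59.2^0.52·exp(0.02·77-1.3200) = 18.41
  Cl⁻ term: 0.102·563.8^0.62·exp(0.033·77+0.04·1.2) = 68.97
  r_corr = 18.41 + 68.97 = 87.39 μm/a
Category bounds: 80…200 μm/a bracket r_corr ⇒ C5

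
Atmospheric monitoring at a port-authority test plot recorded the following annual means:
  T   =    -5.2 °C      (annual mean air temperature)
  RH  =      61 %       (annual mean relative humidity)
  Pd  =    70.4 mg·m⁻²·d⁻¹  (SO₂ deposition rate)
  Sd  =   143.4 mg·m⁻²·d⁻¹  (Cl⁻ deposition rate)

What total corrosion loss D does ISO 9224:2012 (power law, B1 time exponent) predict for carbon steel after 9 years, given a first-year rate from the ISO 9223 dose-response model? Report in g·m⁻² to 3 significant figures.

D(9) = 473 g·m⁻²

carbon steel: T≤10 °C ⇒ hinge +0.150·(-5.2−10) = -2.2800
  SO₂ term: 1.77·70.4^0.52·exp(0.02·61-2.2800) = 5.602
  Cl⁻ term: 0.102·143.4^0.62·exp(0.033·61+0.04·-5.2) = 13.48
  sum: 5.602 + 13.48 → r_corr = 19.08 μm/a
ISO 9224: D(t) = r_corr · t^b with b = 0.523 (carbon steel, B1)
  D(9) = 19.08 × 9^0.523 = 19.08 × 3.156 = 60.2 μm
  Mass loss = 60.2 μm × 7.85 g/cm³ = 472.6 g·m⁻²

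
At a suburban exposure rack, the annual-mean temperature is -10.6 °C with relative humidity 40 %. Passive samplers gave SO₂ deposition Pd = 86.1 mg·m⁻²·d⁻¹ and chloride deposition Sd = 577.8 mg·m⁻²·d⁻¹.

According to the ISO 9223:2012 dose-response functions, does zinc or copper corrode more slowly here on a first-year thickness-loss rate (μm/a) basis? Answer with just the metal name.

zinc: f(T) = +0.038·(T−10) [T≤10 °C] = -0.7828
  sulphur-dioxide contribution → 0.2637 μm/a
  chloride contribution → 0.3672 μm/a
  ⇒ r_corr(zinc) = 0.6309 μm/a
copper: T≤10 °C ⇒ hinge +0.126·(-10.6−10) = -2.5956
  sulphur-dioxide contribution → 0.01334 μm/a
  chloride contribution → 0.1433 μm/a
  ⇒ r_corr(copper) = 0.1566 μm/a
Ordering by μm/a: zinc (0.631) > copper (0.157)

copper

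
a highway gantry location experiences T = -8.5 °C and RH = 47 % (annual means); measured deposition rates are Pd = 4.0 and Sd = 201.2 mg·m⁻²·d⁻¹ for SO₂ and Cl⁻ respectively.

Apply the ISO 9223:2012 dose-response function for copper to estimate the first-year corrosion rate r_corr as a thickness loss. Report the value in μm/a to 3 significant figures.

copper: T≤10 °C ⇒ hinge +0.126·(-8.5−10) = -2.3310
  Pd branch = 0.0053·Pd^0.26·e^(0.059·RH+f) = 0.01182 μm/a
  Cl⁻ term: 0.01025·201.2^0.27·exp(0.036·47+0.049·-8.5) = 0.1537
  sum: 0.01182 + 0.1537 → r_corr = 0.1655 μm/a

r_corr = 0.166 μm/a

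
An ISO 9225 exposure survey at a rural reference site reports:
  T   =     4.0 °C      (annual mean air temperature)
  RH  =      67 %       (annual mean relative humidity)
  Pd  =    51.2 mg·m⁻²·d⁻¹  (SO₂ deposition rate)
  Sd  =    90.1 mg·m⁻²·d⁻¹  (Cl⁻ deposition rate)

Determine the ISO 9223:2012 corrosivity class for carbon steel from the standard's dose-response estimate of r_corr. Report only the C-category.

carbon steel: T≤10 °C ⇒ hinge +0.150·(4.0−10) = -0.9000
  SO₂ term: 1.77·51.2^0.52·exp(0.02·67-0.9000) = 21.28
  Sd branch = 0.102·Sd^0.62·e^(0.033·RH+0.04·T) = 17.79 μm/a
  r_corr = 21.28 + 17.79 = 39.07 μm/a
Category bounds: 25…50 μm/a bracket r_corr ⇒ C3

C3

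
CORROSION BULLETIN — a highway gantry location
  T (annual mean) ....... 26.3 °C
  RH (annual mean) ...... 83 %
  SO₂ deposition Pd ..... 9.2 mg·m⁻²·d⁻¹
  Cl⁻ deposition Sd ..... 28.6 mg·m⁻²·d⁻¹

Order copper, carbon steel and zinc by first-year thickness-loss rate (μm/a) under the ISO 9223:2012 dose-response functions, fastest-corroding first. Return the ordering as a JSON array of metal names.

["carbon steel", "zinc", "copper"]

copper: f(T) = -0.080·(T−10) [T>10 °C] = -1.3040
  sulphur-dioxide contribution → 0.343 μm/a
  chloride contribution → 1.825 μm/a
  ⇒ r_corr(copper) = 2.168 μm/a
carbon steel: f(T) = -0.054·(T−10) [T>10 °C] = -0.8802
  sulphur-dioxide contribution → 12.24 μm/a
  chloride contribution → 36.14 μm/a
  total first-year rate 48.38 μm/a
zinc: T>10 °C ⇒ hinge -0.071·(26.3−10) = -1.1573
  sulphur-dioxide contribution → 0.49 μm/a
  chloride contribution → 2.15 μm/a
  total first-year rate 2.64 μm/a
Ordering by μm/a: carbon steel (48.4) > zinc (2.64) > copper (2.17)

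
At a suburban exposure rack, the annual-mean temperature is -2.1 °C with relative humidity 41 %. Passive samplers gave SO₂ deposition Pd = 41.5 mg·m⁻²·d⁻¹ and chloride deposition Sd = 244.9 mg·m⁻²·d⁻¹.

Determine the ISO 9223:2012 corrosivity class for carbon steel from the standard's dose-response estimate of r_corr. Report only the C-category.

carbon steel: T≤10 °C ⇒ hinge +0.150·(-2.1−10) = -1.8150
  SO₂ term: 1.77·41.5^0.52·exp(0.02·41-1.8150) = 4.542
  Sd branch = 0.102·Sd^0.62·e^(0.033·RH+0.04·T) = 10.99 μm/a
  sum: 4.542 + 10.99 → r_corr = 15.53 μm/a
ISO 9223 Table 2 (carbon steel): 1.3 < 15.5 ≤ 25 μm/a ⇒ C2

C2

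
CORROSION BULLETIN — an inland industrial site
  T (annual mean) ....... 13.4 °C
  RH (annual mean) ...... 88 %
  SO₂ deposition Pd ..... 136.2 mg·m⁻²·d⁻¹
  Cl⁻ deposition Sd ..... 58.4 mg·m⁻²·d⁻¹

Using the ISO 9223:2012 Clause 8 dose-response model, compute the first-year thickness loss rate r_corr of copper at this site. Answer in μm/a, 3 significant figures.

r_corr = 4.01 μm/a

copper: f(T) = -0.080·(T−10) [T>10 °C] = -0.2720
  Pd branch = 0.0053·Pd^0.26·e^(0.059·RH+f) = 2.605 μm/a
  Sd branch = 0.01025·Sd^0.27·e^(0.036·RH+0.049·T) = 1.408 μm/a
  r_corr = 2.605 + 1.408 = 4.014 μm/a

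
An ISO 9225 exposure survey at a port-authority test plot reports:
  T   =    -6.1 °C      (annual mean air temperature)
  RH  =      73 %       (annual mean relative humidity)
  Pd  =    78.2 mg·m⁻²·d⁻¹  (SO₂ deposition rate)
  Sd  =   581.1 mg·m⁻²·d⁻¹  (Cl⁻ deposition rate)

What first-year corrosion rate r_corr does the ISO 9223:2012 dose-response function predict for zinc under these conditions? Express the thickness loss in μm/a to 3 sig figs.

r_corr = 2.07 μm/a

zinc: T≤10 °C ⇒ hinge +0.038·(-6.1−10) = -0.6118
  Pd branch = 0.0129·Pd^0.44·e^(0.046·RH+f) = 1.369 μm/a
  Cl⁻ term: 0.0175·581.1^0.57·exp(0.008·73+0.085·-6.1) = 0.7032
  r_corr = 1.369 + 0.7032 = 2.072 μm/a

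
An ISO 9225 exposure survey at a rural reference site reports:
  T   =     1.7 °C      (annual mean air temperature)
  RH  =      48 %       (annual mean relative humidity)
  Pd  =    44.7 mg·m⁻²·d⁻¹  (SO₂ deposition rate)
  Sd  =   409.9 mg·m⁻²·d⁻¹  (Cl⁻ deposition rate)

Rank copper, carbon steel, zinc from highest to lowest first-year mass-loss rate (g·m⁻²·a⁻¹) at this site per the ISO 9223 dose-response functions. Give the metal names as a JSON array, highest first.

copper: T≤10 °C ⇒ hinge +0.126·(1.7−10) = -1.0458
  sulphur-dioxide contribution → 0.08494 μm/a
  chloride contribution → 0.3183 μm/a
  ⇒ r_corr(copper) = 0.4032 μm/a
  mass loss = 0.4032 μm/a × 8.96 g/cm³ = 3.613 g·m⁻²·a⁻¹
carbon steel: T≤10 °C ⇒ hinge +0.150·(1.7−10) = -1.2450
  sulphur-dioxide contribution → 9.602 μm/a
  chloride contribution → 22.18 μm/a
  total first-year rate 31.78 μm/a
  mass loss = 31.78 μm/a × 7.85 g/cm³ = 249.5 g·m⁻²·a⁻¹
zinc: T≤10 °C ⇒ hinge +0.038·(1.7−10) = -0.3154
  sulphur-dioxide contribution → 0.4557 μm/a
  chloride contribution → 0.9158 μm/a
  ⇒ r_corr(zinc) = 1.371 μm/a
  mass loss = 1.371 μm/a × 7.14 g/cm³ = 9.792 g·m⁻²·a⁻¹
Ordering by g·m⁻²·a⁻¹: carbon steel (249) > zinc (9.79) > copper (3.61)

["carbon steel", "zinc", "copper"]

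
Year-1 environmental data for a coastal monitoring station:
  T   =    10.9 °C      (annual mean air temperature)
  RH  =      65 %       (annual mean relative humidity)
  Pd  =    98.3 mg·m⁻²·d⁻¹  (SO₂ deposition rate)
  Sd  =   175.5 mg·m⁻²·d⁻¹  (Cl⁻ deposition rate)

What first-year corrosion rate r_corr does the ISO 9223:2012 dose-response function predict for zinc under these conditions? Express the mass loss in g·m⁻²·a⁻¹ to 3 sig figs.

r_corr = 23.0 g·m⁻²·a⁻¹

zinc: T>10 °C ⇒ hinge -0.071·(10.9−10) = -0.0639
  SO₂ term: 0.0129·98.3^0.44·exp(0.046·65-0.0639) = 1.812
  Cl⁻ term: 0.0175·175.5^0.57·exp(0.008·65+0.085·10.9) = 1.414
  sum: 1.812 + 1.414 → r_corr = 3.226 μm/a
Convert to mass loss: 3.226 μm/a × 7.14 g/cm³ = 23.03 g·m⁻²·a⁻¹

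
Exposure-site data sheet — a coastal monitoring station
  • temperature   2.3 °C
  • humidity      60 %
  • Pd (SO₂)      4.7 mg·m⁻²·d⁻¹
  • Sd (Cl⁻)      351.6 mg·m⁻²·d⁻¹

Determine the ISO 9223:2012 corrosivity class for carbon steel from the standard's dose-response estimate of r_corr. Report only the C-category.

C3

carbon steel: temperature factor f = +0.150·(-7.7) = -1.1550
  sulphur-dioxide contribution → 4.14 μm/a
  chloride contribution → 30.69 μm/a
  total first-year rate 34.83 μm/a
34.8 μm/a falls in (25, 50] for carbon steel → category C3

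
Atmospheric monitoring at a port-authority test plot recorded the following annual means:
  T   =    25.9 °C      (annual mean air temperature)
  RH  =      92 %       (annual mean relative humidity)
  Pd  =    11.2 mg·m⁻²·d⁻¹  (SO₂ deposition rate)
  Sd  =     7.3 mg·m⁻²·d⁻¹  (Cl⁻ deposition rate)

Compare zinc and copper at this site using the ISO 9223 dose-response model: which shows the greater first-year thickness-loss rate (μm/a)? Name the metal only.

copper

zinc: f(T) = -0.071·(T−10) [T>10 °C] = -1.1289
  Pd branch = 0.0129·Pd^0.44·e^(0.046·RH+f) = 0.8316 μm/a
  Cl⁻ term: 0.0175·7.3^0.57·exp(0.008·92+0.085·25.9) = 1.025
  r_corr = 0.8316 + 1.025 = 1.857 μm/a
copper: temperature factor f = -0.080·(15.9) = -1.2720
  SO₂ term: 0.0053·11.2^0.26·exp(0.059·92-1.2720) = 0.6339
  Sd branch = 0.01025·Sd^0.27·e^(0.036·RH+0.049·T) = 1.711 μm/a
  sum: 0.6339 + 1.711 → r_corr = 2.345 μm/a
Ordering by μm/a: copper (2.35) > zinc (1.86)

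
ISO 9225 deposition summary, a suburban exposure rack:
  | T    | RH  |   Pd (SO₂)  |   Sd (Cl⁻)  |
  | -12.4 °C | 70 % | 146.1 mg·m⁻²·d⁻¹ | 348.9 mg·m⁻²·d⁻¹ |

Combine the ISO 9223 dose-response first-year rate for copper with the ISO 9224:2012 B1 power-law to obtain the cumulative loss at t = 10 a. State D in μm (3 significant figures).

D(10) = 1.90 μm

copper: temperature factor f = +0.126·(-22.4) = -2.8224
  sulphur-dioxide contribution → 0.07161 μm/a
  chloride contribution → 0.3371 μm/a
  ⇒ r_corr(copper) = 0.4087 μm/a
Long-term exponent b (ISO 9224 Table 2, B1) = 0.667
  D(10) = 0.4087 × 10^0.667 = 0.4087 × 4.645 = 1.899 μm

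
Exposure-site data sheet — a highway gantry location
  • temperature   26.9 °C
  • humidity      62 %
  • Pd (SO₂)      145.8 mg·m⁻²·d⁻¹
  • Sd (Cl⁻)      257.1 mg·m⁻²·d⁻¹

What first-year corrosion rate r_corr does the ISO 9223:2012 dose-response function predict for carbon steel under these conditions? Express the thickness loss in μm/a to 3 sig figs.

r_corr = 105 μm/a

carbon steel: f(T) = -0.054·(T−10) [T>10 °C] = -0.9126
  Pd branch = 1.77·Pd^0.52·e^(0.02·RH+f) = 32.76 μm/a
  Cl⁻ term: 0.102·257.1^0.62·exp(0.033·62+0.04·26.9) = 72.23
  sum: 32.76 + 72.23 → r_corr = 105 μm/a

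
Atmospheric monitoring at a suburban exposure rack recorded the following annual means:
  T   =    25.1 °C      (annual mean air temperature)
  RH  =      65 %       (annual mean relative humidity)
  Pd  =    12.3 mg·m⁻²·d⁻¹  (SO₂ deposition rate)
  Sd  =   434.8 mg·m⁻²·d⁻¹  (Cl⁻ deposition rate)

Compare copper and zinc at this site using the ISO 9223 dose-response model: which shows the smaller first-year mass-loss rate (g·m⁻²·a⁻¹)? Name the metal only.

copper: f(T) = -0.080·(T−10) [T>10 °C] = -1.2080
  SO₂ term: 0.0053·12.3^0.26·exp(0.059·65-1.2080) = 0.1408
  Sd branch = 0.01025·Sd^0.27·e^(0.036·RH+0.049·T) = 1.877 μm/a
  r_corr = 0.1408 + 1.877 = 2.018 μm/a
  mass loss = 2.018 μm/a × 8.96 g/cm³ = 18.08 g·m⁻²·a⁻¹
zinc: T>10 °C ⇒ hinge -0.071·(25.1−10) = -1.0721
  Pd branch = 0.0129·Pd^0.44·e^(0.046·RH+f) = 0.2649 μm/a
  Cl⁻ term: 0.0175·434.8^0.57·exp(0.008·65+0.085·25.1) = 7.93
  r_corr = 0.2649 + 7.93 = 8.195 μm/a
  mass loss = 8.195 μm/a × 7.14 g/cm³ = 58.51 g·m⁻²·a⁻¹
Ordering by g·m⁻²·a⁻¹: zinc (58.5) > copper (18.1)

copper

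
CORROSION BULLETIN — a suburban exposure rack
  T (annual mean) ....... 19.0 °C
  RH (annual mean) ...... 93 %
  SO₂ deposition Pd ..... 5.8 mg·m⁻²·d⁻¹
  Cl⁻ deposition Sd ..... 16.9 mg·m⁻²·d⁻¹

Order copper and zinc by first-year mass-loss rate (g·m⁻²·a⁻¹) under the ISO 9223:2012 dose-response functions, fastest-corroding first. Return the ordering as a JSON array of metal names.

["copper", "zinc"]

copper: f(T) = -0.080·(T−10) [T>10 °C] = -0.7200
  Pd branch = 0.0053·Pd^0.26·e^(0.059·RH+f) = 0.9841 μm/a
  Sd branch = 0.01025·Sd^0.27·e^(0.036·RH+0.049·T) = 1.587 μm/a
  sum: 0.9841 + 1.587 → r_corr = 2.571 μm/a
  mass loss = 2.571 μm/a × 8.96 g/cm³ = 23.04 g·m⁻²·a⁻¹
zinc: T>10 °C ⇒ hinge -0.071·(19.0−10) = -0.6390
  Pd branch = 0.0129·Pd^0.44·e^(0.046·RH+f) = 1.064 μm/a
  Cl⁻ term: 0.0175·16.9^0.57·exp(0.008·93+0.085·19.0) = 0.9278
  r_corr = 1.064 + 0.9278 = 1.992 μm/a
  mass loss = 1.992 μm/a × 7.14 g/cm³ = 14.22 g·m⁻²·a⁻¹
Ordering by g·m⁻²·a⁻¹: copper (23) > zinc (14.2)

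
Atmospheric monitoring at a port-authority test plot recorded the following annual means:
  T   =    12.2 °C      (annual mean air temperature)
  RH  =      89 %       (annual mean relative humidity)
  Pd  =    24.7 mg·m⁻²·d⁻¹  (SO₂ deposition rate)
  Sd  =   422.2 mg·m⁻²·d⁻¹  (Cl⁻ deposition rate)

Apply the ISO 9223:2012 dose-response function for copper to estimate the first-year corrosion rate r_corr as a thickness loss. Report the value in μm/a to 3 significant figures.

r_corr = 4.30 μm/a

copper: T>10 °C ⇒ hinge -0.080·(12.2−10) = -0.1760
  sulphur-dioxide contribution → 1.952 μm/a
  chloride contribution → 2.348 μm/a
  total first-year rate 4.3 μm/a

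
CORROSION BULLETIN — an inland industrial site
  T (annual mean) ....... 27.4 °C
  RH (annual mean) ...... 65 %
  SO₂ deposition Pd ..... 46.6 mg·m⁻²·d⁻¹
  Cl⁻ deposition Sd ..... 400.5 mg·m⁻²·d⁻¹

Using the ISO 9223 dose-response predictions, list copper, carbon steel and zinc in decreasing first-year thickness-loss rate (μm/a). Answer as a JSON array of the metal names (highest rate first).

["carbon steel", "zinc", "copper"]

copper: f(T) = -0.080·(T−10) [T>10 °C] = -1.3920
  sulphur-dioxide contribution → 0.1656 μm/a
  chloride contribution → 2.055 μm/a
  ⇒ r_corr(copper) = 2.22 μm/a
carbon steel: temperature factor f = -0.054·(17.4) = -0.9396
  sulphur-dioxide contribution → 18.71 μm/a
  chloride contribution → 107.1 μm/a
  ⇒ r_corr(carbon steel) = 125.8 μm/a
zinc: temperature factor f = -0.071·(17.4) = -1.2354
  sulphur-dioxide contribution → 0.4043 μm/a
  chloride contribution → 9.201 μm/a
  total first-year rate 9.605 μm/a
Ordering by μm/a: carbon steel (126) > zinc (9.61) > copper (2.22)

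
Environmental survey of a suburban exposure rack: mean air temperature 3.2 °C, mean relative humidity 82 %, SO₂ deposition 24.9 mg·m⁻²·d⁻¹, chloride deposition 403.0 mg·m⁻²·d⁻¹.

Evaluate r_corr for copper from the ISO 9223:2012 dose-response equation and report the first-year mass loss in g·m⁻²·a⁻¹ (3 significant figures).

r_corr = 16.3 g·m⁻²·a⁻¹

copper: T≤10 °C ⇒ hinge +0.126·(3.2−10) = -0.8568
  sulphur-dioxide contribution → 0.6551 μm/a
  chloride contribution → 1.16 μm/a
  total first-year rate 1.815 μm/a
Convert to mass loss: 1.815 μm/a × 8.96 g/cm³ = 16.26 g·m⁻²·a⁻¹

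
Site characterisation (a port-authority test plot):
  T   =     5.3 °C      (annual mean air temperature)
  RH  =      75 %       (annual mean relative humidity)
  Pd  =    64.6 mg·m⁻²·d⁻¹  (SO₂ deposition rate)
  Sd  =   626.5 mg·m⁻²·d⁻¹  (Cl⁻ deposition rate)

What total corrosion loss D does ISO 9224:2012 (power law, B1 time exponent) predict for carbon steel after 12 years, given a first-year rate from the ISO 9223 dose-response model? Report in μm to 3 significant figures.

carbon steel: temperature factor f = +0.150·(-4.7) = -0.7050
  sulphur-dioxide contribution → 34.24 μm/a
  chloride contribution → 81.22 μm/a
  total first-year rate 115.5 μm/a
ISO 9224: D(t) = r_corr · t^b with b = 0.523 (carbon steel, B1)
  D(12) = 115.5 × 12^0.523 = 115.5 × 3.668 = 423.5 μm

D(12) = 423 μm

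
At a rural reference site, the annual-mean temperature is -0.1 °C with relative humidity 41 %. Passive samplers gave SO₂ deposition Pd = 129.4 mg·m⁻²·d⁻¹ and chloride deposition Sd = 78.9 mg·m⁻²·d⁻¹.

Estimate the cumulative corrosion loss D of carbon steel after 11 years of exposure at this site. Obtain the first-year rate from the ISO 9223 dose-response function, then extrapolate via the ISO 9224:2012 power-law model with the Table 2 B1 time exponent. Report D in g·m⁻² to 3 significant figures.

D(11) = 467 g·m⁻²

carbon steel: f(T) = +0.150·(T−10) [T≤10 °C] = -1.5150
  Pd branch = 1.77·Pd^0.52·e^(0.02·RH+f) = 11.08 μm/a
  Cl⁻ term: 0.102·78.9^0.62·exp(0.033·41+0.04·-0.1) = 5.897
  r_corr = 11.08 + 5.897 = 16.97 μm/a
ISO 9224: D(t) = r_corr · t^b with b = 0.523 (carbon steel, B1)
  D(11) = 16.97 × 11^0.523 = 16.97 × 3.505 = 59.48 μm
  Mass loss = 59.48 μm × 7.85 g/cm³ = 466.9 g·m⁻²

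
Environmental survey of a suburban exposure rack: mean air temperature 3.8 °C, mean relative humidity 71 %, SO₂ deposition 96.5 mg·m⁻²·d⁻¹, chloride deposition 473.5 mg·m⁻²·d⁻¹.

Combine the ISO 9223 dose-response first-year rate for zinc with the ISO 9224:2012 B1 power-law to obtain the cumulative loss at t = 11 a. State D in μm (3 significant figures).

zinc: temperature factor f = +0.038·(-6.2) = -0.2356
  sulphur-dioxide contribution → 1.995 μm/a
  chloride contribution → 1.429 μm/a
  total first-year rate 3.423 μm/a
ISO 9224: D(t) = r_corr · t^b with b = 0.813 (zinc, B1)
  D(11) = 3.423 × 11^0.813 = 3.423 × 7.025 = 24.05 μm

D(11) = 24.0 μm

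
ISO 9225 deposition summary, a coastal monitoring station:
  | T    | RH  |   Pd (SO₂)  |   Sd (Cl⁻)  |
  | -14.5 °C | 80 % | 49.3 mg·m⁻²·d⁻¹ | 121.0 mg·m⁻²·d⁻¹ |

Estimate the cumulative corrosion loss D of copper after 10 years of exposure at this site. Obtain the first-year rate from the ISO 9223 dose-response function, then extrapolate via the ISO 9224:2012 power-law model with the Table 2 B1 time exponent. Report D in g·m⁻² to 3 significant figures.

copper: temperature factor f = +0.126·(-24.5) = -3.0870
  sulphur-dioxide contribution → 0.07475 μm/a
  chloride contribution → 0.3276 μm/a
  ⇒ r_corr(copper) = 0.4023 μm/a
ISO 9224: D(t) = r_corr · t^b with b = 0.667 (copper, B1)
  D(10) = 0.4023 × 10^0.667 = 0.4023 × 4.645 = 1.869 μm
  Mass loss = 1.869 μm × 8.96 g/cm³ = 16.74 g·m⁻²

D(10) = 16.7 g·m⁻²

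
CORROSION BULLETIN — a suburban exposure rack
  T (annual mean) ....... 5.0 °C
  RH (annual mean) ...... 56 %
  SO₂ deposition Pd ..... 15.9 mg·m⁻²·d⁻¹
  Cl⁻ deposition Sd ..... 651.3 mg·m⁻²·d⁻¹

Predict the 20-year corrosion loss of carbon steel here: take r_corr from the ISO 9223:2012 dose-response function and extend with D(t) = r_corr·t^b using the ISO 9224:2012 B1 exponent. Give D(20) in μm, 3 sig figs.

carbon steel: f(T) = +0.150·(T−10) [T≤10 °C] = -0.7500
  sulphur-dioxide contribution → 10.8 μm/a
  chloride contribution → 43.91 μm/a
  total first-year rate 54.71 μm/a
Long-term exponent b (ISO 9224 Table 2, B1) = 0.523
  D(20) = 54.71 × 20^0.523 = 54.71 × 4.791 = 262.1 μm

D(20) = 262 μm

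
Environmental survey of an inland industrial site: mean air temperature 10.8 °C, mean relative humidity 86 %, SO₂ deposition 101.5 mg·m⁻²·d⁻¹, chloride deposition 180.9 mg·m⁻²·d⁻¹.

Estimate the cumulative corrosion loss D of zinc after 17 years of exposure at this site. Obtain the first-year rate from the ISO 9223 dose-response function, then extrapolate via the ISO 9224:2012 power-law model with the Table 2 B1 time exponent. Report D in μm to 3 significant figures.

zinc: temperature factor f = -0.071·(0.8) = -0.0568
  SO₂ term: 0.0129·101.5^0.44·exp(0.046·86-0.0568) = 4.862
  Cl⁻ term: 0.0175·180.9^0.57·exp(0.008·86+0.085·10.8) = 1.688
  r_corr = 4.862 + 1.688 = 6.55 μm/a
Power-law: D(17) = r_corr · 17^0.813
  D(17) = 6.55 × 17^0.813 = 6.55 × 10.01 = 65.55 μm

D(17) = 65.6 μm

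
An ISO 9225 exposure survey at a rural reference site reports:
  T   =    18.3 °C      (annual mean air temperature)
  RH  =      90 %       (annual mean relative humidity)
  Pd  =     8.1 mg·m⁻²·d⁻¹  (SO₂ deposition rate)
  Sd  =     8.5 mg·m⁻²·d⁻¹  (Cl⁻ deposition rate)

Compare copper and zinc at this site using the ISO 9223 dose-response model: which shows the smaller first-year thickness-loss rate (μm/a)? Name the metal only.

zinc

copper: f(T) = -0.080·(T−10) [T>10 °C] = -0.6640
  Pd branch = 0.0053·Pd^0.26·e^(0.059·RH+f) = 0.9511 μm/a
  Cl⁻ term: 0.01025·8.5^0.27·exp(0.036·90+0.049·18.3) = 1.143
  sum: 0.9511 + 1.143 → r_corr = 2.095 μm/a
zinc: T>10 °C ⇒ hinge -0.071·(18.3−10) = -0.5893
  Pd branch = 0.0129·Pd^0.44·e^(0.046·RH+f) = 1.128 μm/a
  Sd branch = 0.0175·Sd^0.57·e^(0.008·RH+0.085·T) = 0.5768 μm/a
  sum: 1.128 + 0.5768 → r_corr = 1.705 μm/a
Ordering by μm/a: copper (2.09) > zinc (1.7)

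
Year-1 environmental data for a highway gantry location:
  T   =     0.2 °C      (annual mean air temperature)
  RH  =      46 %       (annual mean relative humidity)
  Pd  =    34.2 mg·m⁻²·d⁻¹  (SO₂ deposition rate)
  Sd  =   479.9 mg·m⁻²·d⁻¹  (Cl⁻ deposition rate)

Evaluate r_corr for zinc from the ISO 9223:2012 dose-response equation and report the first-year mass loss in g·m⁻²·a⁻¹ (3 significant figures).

r_corr = 8.69 g·m⁻²·a⁻¹

zinc: T≤10 °C ⇒ hinge +0.038·(0.2−10) = -0.3724
  SO₂ term: 0.0129·34.2^0.44·exp(0.046·46-0.3724) = 0.349
  Sd branch = 0.0175·Sd^0.57·e^(0.008·RH+0.085·T) = 0.868 μm/a
  r_corr = 0.349 + 0.868 = 1.217 μm/a
Convert to mass loss: 1.217 μm/a × 7.14 g/cm³ = 8.689 g·m⁻²·a⁻¹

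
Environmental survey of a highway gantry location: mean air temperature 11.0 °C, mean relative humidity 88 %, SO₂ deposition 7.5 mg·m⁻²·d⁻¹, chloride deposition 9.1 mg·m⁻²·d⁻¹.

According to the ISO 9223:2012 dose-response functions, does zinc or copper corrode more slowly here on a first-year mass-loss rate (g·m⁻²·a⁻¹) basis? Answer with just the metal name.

zinc: temperature factor f = -0.071·(1.0) = -0.0710
  sulphur-dioxide contribution → 1.67 μm/a
  chloride contribution → 0.3173 μm/a
  total first-year rate 1.988 μm/a
  mass loss = 1.988 μm/a × 7.14 g/cm³ = 14.19 g·m⁻²·a⁻¹
copper: T>10 °C ⇒ hinge -0.080·(11.0−10) = -0.0800
  sulphur-dioxide contribution → 1.486 μm/a
  chloride contribution → 0.7579 μm/a
  ⇒ r_corr(copper) = 2.243 μm/a
  mass loss = 2.243 μm/a × 8.96 g/cm³ = 20.1 g·m⁻²·a⁻¹
Ordering by g·m⁻²·a⁻¹: copper (20.1) > zinc (14.2)

zinc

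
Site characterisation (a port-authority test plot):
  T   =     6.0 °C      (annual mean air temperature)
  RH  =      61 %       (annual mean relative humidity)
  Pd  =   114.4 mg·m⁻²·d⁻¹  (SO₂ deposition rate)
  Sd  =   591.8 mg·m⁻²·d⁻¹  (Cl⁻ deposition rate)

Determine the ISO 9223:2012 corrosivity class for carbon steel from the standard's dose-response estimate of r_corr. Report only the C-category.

C5

carbon steel: T≤10 °C ⇒ hinge +0.150·(6.0−10) = -0.6000
  sulphur-dioxide contribution → 38.69 μm/a
  chloride contribution → 50.79 μm/a
  ⇒ r_corr(carbon steel) = 89.49 μm/a
89.5 μm/a falls in (80, 200] for carbon steel → category C5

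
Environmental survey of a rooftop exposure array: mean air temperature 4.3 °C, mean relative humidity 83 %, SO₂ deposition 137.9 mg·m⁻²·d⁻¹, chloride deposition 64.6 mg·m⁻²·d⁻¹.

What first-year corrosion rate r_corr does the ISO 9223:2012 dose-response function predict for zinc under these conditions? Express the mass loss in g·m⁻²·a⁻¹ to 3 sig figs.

zinc: temperature factor f = +0.038·(-5.7) = -0.2166
  SO₂ term: 0.0129·137.9^0.44·exp(0.046·83-0.2166) = 4.131
  Sd branch = 0.0175·Sd^0.57·e^(0.008·RH+0.085·T) = 0.5272 μm/a
  r_corr = 4.131 + 0.5272 = 4.658 μm/a
Convert to mass loss: 4.658 μm/a × 7.14 g/cm³ = 33.26 g·m⁻²·a⁻¹

r_corr = 33.3 g·m⁻²·a⁻¹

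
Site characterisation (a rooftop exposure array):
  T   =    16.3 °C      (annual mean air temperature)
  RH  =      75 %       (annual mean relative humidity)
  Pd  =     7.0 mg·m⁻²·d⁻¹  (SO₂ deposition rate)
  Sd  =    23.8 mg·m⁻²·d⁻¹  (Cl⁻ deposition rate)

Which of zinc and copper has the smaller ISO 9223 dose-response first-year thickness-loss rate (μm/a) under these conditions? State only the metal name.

zinc: temperature factor f = -0.071·(6.3) = -0.4473
  SO₂ term: 0.0129·7.0^0.44·exp(0.046·75-0.4473) = 0.6116
  Sd branch = 0.0175·Sd^0.57·e^(0.008·RH+0.085·T) = 0.7762 μm/a
  r_corr = 0.6116 + 0.7762 = 1.388 μm/a
copper: T>10 °C ⇒ hinge -0.080·(16.3−10) = -0.5040
  Pd branch = 0.0053·Pd^0.26·e^(0.059·RH+f) = 0.4435 μm/a
  Sd branch = 0.01025·Sd^0.27·e^(0.036·RH+0.049·T) = 0.7977 μm/a
  r_corr = 0.4435 + 0.7977 = 1.241 μm/a
Ordering by μm/a: zinc (1.39) > copper (1.24)

copper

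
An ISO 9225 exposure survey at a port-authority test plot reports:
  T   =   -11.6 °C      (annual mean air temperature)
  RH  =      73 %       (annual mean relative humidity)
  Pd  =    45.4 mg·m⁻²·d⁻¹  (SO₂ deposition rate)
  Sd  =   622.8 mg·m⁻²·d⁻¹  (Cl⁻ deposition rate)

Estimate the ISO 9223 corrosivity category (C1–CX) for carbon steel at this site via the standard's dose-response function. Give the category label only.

carbon steel: T≤10 °C ⇒ hinge +0.150·(-11.6−10) = -3.2400
  SO₂ term: 1.77·45.4^0.52·exp(0.02·73-3.2400) = 2.171
  Sd branch = 0.102·Sd^0.62·e^(0.033·RH+0.04·T) = 38.53 μm/a
  sum: 2.171 + 38.53 → r_corr = 40.7 μm/a
ISO 9223 Table 2 (carbon steel): 25 < 40.7 ≤ 50 μm/a ⇒ C3

C3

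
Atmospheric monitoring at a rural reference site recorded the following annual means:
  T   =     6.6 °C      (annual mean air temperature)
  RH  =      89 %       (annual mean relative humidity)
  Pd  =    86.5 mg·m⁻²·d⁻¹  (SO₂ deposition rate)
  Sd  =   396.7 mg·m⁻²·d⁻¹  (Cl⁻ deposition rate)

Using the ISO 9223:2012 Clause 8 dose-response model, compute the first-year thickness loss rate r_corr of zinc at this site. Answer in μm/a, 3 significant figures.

zinc: temperature factor f = +0.038·(-3.4) = -0.1292
  sulphur-dioxide contribution → 4.839 μm/a
  chloride contribution → 1.892 μm/a
  ⇒ r_corr(zinc) = 6.732 μm/a

r_corr = 6.73 μm/a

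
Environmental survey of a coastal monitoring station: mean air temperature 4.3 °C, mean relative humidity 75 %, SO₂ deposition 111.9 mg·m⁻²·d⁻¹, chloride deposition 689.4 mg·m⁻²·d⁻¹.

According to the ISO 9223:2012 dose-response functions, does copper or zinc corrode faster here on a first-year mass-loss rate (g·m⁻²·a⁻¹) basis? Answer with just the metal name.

zinc

copper: T≤10 °C ⇒ hinge +0.126·(4.3−10) = -0.7182
  sulphur-dioxide contribution → 0.7359 μm/a
  chloride contribution → 1.1 μm/a
  total first-year rate 1.835 μm/a
  mass loss = 1.835 μm/a × 8.96 g/cm³ = 16.45 g·m⁻²·a⁻¹
zinc: f(T) = +0.038·(T−10) [T≤10 °C] = -0.2166
  sulphur-dioxide contribution → 2.608 μm/a
  chloride contribution → 1.907 μm/a
  total first-year rate 4.515 μm/a
  mass loss = 4.515 μm/a × 7.14 g/cm³ = 32.24 g·m⁻²·a⁻¹
Ordering by g·m⁻²·a⁻¹: zinc (32.2) > copper (16.4)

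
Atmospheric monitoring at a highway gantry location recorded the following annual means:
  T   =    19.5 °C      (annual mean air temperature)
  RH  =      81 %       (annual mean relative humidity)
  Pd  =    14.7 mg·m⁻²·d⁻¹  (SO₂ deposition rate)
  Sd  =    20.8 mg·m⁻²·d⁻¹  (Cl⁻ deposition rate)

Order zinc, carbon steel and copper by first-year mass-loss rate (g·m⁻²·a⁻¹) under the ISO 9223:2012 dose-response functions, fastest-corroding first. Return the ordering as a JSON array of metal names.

["carbon steel", "copper", "zinc"]

zinc: temperature factor f = -0.071·(9.5) = -0.6745
  Pd branch = 0.0129·Pd^0.44·e^(0.046·RH+f) = 0.8901 μm/a
  Sd branch = 0.0175·Sd^0.57·e^(0.008·RH+0.085·T) = 0.9899 μm/a
  r_corr = 0.8901 + 0.9899 = 1.88 μm/a
  mass loss = 1.88 μm/a × 7.14 g/cm³ = 13.42 g·m⁻²·a⁻¹
carbon steel: temperature factor f = -0.054·(9.5) = -0.5130
  Pd branch = 1.77·Pd^0.52·e^(0.02·RH+f) = 21.66 μm/a
  Sd branch = 0.102·Sd^0.62·e^(0.033·RH+0.04·T) = 21.16 μm/a
  sum: 21.66 + 21.16 → r_corr = 42.82 μm/a
  mass loss = 42.82 μm/a × 7.85 g/cm³ = 336.1 g·m⁻²·a⁻¹
copper: f(T) = -0.080·(T−10) [T>10 °C] = -0.7600
  Pd branch = 0.0053·Pd^0.26·e^(0.059·RH+f) = 0.5932 μm/a
  Cl⁻ term: 0.01025·20.8^0.27·exp(0.036·81+0.049·19.5) = 1.117
  r_corr = 0.5932 + 1.117 = 1.71 μm/a
  mass loss = 1.71 μm/a × 8.96 g/cm³ = 15.32 g·m⁻²·a⁻¹
Ordering by g·m⁻²·a⁻¹: carbon steel (336) > copper (15.3) > zinc (13.4)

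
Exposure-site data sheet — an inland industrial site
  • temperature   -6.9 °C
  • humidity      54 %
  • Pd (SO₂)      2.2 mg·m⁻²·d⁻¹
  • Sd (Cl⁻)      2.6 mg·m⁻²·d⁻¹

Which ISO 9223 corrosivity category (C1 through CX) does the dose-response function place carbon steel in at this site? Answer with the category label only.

carbon steel: f(T) = +0.150·(T−10) [T≤10 °C] = -2.5350
  Pd branch = 1.77·Pd^0.52·e^(0.02·RH+f) = 0.6225 μm/a
  Sd branch = 0.102·Sd^0.62·e^(0.033·RH+0.04·T) = 0.8316 μm/a
  r_corr = 0.6225 + 0.8316 = 1.454 μm/a
Category bounds: 1.3…25 μm/a bracket r_corr ⇒ C2

C2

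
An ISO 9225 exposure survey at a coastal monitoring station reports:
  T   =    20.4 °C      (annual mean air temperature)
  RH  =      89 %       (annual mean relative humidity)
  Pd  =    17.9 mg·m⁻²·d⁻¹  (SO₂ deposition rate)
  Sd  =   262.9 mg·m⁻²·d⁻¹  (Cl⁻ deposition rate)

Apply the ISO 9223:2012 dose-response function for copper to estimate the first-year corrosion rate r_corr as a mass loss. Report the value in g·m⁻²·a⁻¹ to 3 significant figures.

r_corr = 36.0 g·m⁻²·a⁻¹

copper: f(T) = -0.080·(T−10) [T>10 °C] = -0.8320
  sulphur-dioxide contribution → 0.9315 μm/a
  chloride contribution → 3.088 μm/a
  total first-year rate 4.019 μm/a
Convert to mass loss: 4.019 μm/a × 8.96 g/cm³ = 36.01 g·m⁻²·a⁻¹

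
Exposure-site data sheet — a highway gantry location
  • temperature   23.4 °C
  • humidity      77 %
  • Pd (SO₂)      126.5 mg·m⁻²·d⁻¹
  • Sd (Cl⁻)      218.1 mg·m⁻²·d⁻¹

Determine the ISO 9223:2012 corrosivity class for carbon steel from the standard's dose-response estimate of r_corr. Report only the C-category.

carbon steel: temperature factor f = -0.054·(13.4) = -0.7236
  sulphur-dioxide contribution → 49.62 μm/a
  chloride contribution → 93.03 μm/a
  ⇒ r_corr(carbon steel) = 142.6 μm/a
Category bounds: 80…200 μm/a bracket r_corr ⇒ C5

C5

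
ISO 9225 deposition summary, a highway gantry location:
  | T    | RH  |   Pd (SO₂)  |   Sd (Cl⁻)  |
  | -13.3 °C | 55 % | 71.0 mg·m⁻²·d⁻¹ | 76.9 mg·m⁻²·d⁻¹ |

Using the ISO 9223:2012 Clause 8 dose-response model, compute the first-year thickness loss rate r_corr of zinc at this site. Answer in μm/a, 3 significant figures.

r_corr = 0.540 μm/a

zinc: T≤10 °C ⇒ hinge +0.038·(-13.3−10) = -0.8854
  Pd branch = 0.0129·Pd^0.44·e^(0.046·RH+f) = 0.4359 μm/a
  Cl⁻ term: 0.0175·76.9^0.57·exp(0.008·55+0.085·-13.3) = 0.1043
  sum: 0.4359 + 0.1043 → r_corr = 0.5402 μm/a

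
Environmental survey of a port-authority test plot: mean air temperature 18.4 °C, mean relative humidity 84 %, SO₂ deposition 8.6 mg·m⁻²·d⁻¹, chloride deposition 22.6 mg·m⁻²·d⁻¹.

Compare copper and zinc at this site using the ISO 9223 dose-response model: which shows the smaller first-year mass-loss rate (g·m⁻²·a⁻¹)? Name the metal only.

zinc

copper: temperature factor f = -0.080·(8.4) = -0.6720
  SO₂ term: 0.0053·8.6^0.26·exp(0.059·84-0.6720) = 0.6726
  Cl⁻ term: 0.01025·22.6^0.27·exp(0.036·84+0.049·18.4) = 1.206
  sum: 0.6726 + 1.206 → r_corr = 1.878 μm/a
  mass loss = 1.878 μm/a × 8.96 g/cm³ = 16.83 g·m⁻²·a⁻¹
zinc: temperature factor f = -0.071·(8.4) = -0.5964
  SO₂ term: 0.0129·8.6^0.44·exp(0.046·84-0.5964) = 0.8727
  Cl⁻ term: 0.0175·22.6^0.57·exp(0.008·84+0.085·18.4) = 0.9682
  r_corr = 0.8727 + 0.9682 = 1.841 μm/a
  mass loss = 1.841 μm/a × 7.14 g/cm³ = 13.14 g·m⁻²·a⁻¹
Ordering by g·m⁻²·a⁻¹: copper (16.8) > zinc (13.1)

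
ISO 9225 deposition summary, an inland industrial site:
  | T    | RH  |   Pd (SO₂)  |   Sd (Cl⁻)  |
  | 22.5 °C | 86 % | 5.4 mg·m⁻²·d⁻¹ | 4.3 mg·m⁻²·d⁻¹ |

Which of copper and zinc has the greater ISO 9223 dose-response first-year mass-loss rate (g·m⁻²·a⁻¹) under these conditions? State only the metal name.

copper

copper: temperature factor f = -0.080·(12.5) = -1.0000
  Pd branch = 0.0053·Pd^0.26·e^(0.059·RH+f) = 0.4831 μm/a
  Sd branch = 0.01025·Sd^0.27·e^(0.036·RH+0.049·T) = 1.012 μm/a
  r_corr = 0.4831 + 1.012 = 1.495 μm/a
  mass loss = 1.495 μm/a × 8.96 g/cm³ = 13.4 g·m⁻²·a⁻¹
zinc: T>10 °C ⇒ hinge -0.071·(22.5−10) = -0.8875
  SO₂ term: 0.0129·5.4^0.44·exp(0.046·86-0.8875) = 0.5827
  Cl⁻ term: 0.0175·4.3^0.57·exp(0.008·86+0.085·22.5) = 0.5414
  sum: 0.5827 + 0.5414 → r_corr = 1.124 μm/a
  mass loss = 1.124 μm/a × 7.14 g/cm³ = 8.026 g·m⁻²·a⁻¹
Ordering by g·m⁻²·a⁻¹: copper (13.4) > zinc (8.03)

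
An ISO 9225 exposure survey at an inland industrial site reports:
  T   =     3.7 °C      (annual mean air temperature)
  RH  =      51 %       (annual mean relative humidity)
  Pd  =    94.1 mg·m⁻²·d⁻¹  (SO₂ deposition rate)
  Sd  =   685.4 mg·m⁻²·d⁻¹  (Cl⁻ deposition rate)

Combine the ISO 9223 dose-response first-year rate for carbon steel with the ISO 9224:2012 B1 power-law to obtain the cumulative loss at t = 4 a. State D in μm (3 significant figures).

carbon steel: T≤10 °C ⇒ hinge +0.150·(3.7−10) = -0.9450
  SO₂ term: 1.77·94.1^0.52·exp(0.02·51-0.9450) = 20.27
  Cl⁻ term: 0.102·685.4^0.62·exp(0.033·51+0.04·3.7) = 36.48
  r_corr = 20.27 + 36.48 = 56.75 μm/a
ISO 9224: D(t) = r_corr · t^b with b = 0.523 (carbon steel, B1)
  D(4) = 56.75 × 4^0.523 = 56.75 × 2.065 = 117.2 μm

D(4) = 117 μm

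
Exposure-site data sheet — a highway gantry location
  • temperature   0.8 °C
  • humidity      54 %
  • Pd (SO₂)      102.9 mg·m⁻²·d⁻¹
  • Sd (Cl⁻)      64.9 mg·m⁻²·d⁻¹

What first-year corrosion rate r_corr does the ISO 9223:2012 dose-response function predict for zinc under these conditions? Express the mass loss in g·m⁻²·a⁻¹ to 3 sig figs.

r_corr = 8.20 g·m⁻²·a⁻¹

zinc: T≤10 °C ⇒ hinge +0.038·(0.8−10) = -0.3496
  SO₂ term: 0.0129·102.9^0.44·exp(0.046·54-0.3496) = 0.8375
  Cl⁻ term: 0.0175·64.9^0.57·exp(0.008·54+0.085·0.8) = 0.3113
  sum: 0.8375 + 0.3113 → r_corr = 1.149 μm/a
Convert to mass loss: 1.149 μm/a × 7.14 g/cm³ = 8.203 g·m⁻²·a⁻¹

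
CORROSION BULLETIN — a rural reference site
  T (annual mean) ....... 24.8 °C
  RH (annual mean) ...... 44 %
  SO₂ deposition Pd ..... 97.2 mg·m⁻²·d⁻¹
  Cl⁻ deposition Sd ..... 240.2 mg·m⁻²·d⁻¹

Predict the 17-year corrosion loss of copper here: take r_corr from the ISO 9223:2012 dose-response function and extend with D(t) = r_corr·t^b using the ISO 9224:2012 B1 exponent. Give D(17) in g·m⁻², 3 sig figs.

copper: T>10 °C ⇒ hinge -0.080·(24.8−10) = -1.1840
  SO₂ term: 0.0053·97.2^0.26·exp(0.059·44-1.1840) = 0.0715
  Cl⁻ term: 0.01025·240.2^0.27·exp(0.036·44+0.049·24.8) = 0.7399
  sum: 0.0715 + 0.7399 → r_corr = 0.8114 μm/a
ISO 9224: D(t) = r_corr · t^b with b = 0.667 (copper, B1)
  D(17) = 0.8114 × 17^0.667 = 0.8114 × 6.618 = 5.369 μm
  Mass loss = 5.369 μm × 8.96 g/cm³ = 48.11 g·m⁻²

D(17) = 48.1 g·m⁻²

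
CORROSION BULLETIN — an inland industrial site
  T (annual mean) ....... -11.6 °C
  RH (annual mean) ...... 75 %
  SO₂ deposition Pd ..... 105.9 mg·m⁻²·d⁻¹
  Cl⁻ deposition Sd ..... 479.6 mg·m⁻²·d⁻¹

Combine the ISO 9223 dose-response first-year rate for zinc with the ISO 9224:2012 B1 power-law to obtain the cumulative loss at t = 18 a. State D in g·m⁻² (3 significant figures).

zinc: temperature factor f = +0.038·(-21.6) = -0.8208
  SO₂ term: 0.0129·105.9^0.44·exp(0.046·75-0.8208) = 1.391
  Cl⁻ term: 0.0175·479.6^0.57·exp(0.008·75+0.085·-11.6) = 0.4013
  r_corr = 1.391 + 0.4013 = 1.793 μm/a
Long-term exponent b (ISO 9224 Table 2, B1) = 0.813
  D(18) = 1.793 × 18^0.813 = 1.793 × 10.48 = 18.79 μm
  Mass loss = 18.79 μm × 7.14 g/cm³ = 134.2 g·m⁻²

D(18) = 134 g·m⁻²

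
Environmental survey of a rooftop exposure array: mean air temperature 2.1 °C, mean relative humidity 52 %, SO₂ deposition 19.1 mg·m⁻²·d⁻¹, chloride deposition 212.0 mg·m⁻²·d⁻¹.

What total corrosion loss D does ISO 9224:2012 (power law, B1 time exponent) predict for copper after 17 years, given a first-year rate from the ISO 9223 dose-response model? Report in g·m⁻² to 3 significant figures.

copper: f(T) = +0.126·(T−10) [T≤10 °C] = -0.9954
  Pd branch = 0.0053·Pd^0.26·e^(0.059·RH+f) = 0.09067 μm/a
  Cl⁻ term: 0.01025·212.0^0.27·exp(0.036·52+0.049·2.1) = 0.3137
  sum: 0.09067 + 0.3137 → r_corr = 0.4044 μm/a
Power-law: D(17) = r_corr · 17^0.667
  D(17) = 0.4044 × 17^0.667 = 0.4044 × 6.618 = 2.676 μm
  Mass loss = 2.676 μm × 8.96 g/cm³ = 23.98 g·m⁻²

D(17) = 24.0 g·m⁻²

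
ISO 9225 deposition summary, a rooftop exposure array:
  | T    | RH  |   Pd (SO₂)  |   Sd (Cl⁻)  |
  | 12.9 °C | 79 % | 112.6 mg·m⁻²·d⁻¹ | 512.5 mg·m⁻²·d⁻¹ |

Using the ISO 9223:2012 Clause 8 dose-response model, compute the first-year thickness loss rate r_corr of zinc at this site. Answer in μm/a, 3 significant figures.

r_corr = 6.63 μm/a

zinc: f(T) = -0.071·(T−10) [T>10 °C] = -0.2059
  SO₂ term: 0.0129·112.6^0.44·exp(0.046·79-0.2059) = 3.177
  Cl⁻ term: 0.0175·512.5^0.57·exp(0.008·79+0.085·12.9) = 3.453
  sum: 3.177 + 3.453 → r_corr = 6.631 μm/a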